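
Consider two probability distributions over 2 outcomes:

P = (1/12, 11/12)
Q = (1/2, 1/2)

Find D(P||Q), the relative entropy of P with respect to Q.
D(P||Q) = Σ P(i) log₂(P(i)/Q(i))
  i=0: (1/12) × log₂((1/12)/(1/2)) = (1/12) × log₂(1/6) = -0.2154
  i=1: (11/12) × log₂((11/12)/(1/2)) = (11/12) × log₂(11/6) = 0.8016
D(P||Q) = -0.2154 + 0.8016
  = 0.5862 bits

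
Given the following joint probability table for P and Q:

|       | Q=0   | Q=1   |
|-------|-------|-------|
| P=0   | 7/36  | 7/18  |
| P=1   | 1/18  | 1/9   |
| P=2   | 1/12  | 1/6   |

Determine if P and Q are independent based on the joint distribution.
Marginal P(P) (row sums):
  P(P=0) = 7/36 + 7/18 = 7/12
  P(P=1) = 1/18 + 1/9 = 1/6
  P(P=2) = 1/12 + 1/6 = 1/4
Marginal P(Q) (column sums):
  P(Q=0) = 7/36 + 1/18 + 1/12 = 1/3
  P(Q=1) = 7/18 + 1/9 + 1/6 = 2/3

P and Q are independent iff P(P=i,Q=j) = P(P=i)·P(Q=j) for every cell.
  P(P=0)·P(Q=0) = 7/12 × 1/3 = 7/36 = P(P=0,Q=0) ✓
  P(P=0)·P(Q=1) = 7/12 × 2/3 = 7/18 = P(P=0,Q=1) ✓
  P(P=1)·P(Q=0) = 1/6 × 1/3 = 1/18 = P(P=1,Q=0) ✓
  P(P=1)·P(Q=1) = 1/6 × 2/3 = 1/9 = P(P=1,Q=1) ✓
  P(P=2)·P(Q=0) = 1/4 × 1/3 = 1/12 = P(P=2,Q=0) ✓
  P(P=2)·P(Q=1) = 1/4 × 2/3 = 1/6 = P(P=2,Q=1) ✓

Yes, P and Q are independent: every cell factors, so I(P;Q) = 0 bits.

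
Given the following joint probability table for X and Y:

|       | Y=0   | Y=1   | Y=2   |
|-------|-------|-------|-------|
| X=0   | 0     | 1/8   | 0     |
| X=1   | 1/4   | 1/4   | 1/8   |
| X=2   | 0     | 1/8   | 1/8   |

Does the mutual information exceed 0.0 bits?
Marginal P(X) (row sums):
  P(X=0) = 0 + 1/8 + 0 = 1/8
  P(X=1) = 1/4 + 1/4 + 1/8 = 5/8
  P(X=2) = 0 + 1/8 + 1/8 = 1/4
Marginal P(Y) (column sums):
  P(Y=0) = 0 + 1/4 + 0 = 1/4
  P(Y=1) = 1/8 + 1/4 + 1/8 = 1/2
  P(Y=2) = 0 + 1/8 + 1/8 = 1/4

H(X) = -[(1/8)·log₂(1/8) + (5/8)·log₂(5/8) + (1/4)·log₂(1/4)]
  = 0.3750 + 0.4238 + 0.5000
  = 1.2988 bits
H(Y) = -[(1/4)·log₂(1/4) + (1/2)·log₂(1/2) + (1/4)·log₂(1/4)]
  = 0.5000 + 0.5000 + 0.5000
  = 1.5000 bits
H(X,Y) = -[(1/8)·log₂(1/8) + (1/4)·log₂(1/4) + (1/4)·log₂(1/4) + (1/8)·log₂(1/8) + (1/8)·log₂(1/8) + (1/8)·log₂(1/8)]
  = 0.3750 + 0.5000 + 0.5000 + 0.3750 + 0.3750 + 0.3750
  = 2.5000 bits

I(X;Y) = H(X) + H(Y) - H(X,Y)
  = 1.2988 + 1.5000 - 2.5000
  = 0.2988 bits

Yes. I(X;Y) = 0.2988 bits, which is > 0.0 bits.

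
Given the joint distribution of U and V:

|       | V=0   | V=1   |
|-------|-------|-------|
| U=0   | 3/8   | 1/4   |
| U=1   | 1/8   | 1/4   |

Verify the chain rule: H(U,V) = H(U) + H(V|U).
Left side:
H(U,V) = -[(3/8)·log₂(3/8) + (1/4)·log₂(1/4) + (1/8)·log₂(1/8) + (1/4)·log₂(1/4)]
  = 0.5306 + 0.5000 + 0.3750 + 0.5000
  = 1.9056 bits

Right side:
Marginal P(U) (row sums):
  P(U=0) = 3/8 + 1/4 = 5/8
  P(U=1) = 1/8 + 1/4 = 3/8
H(U) = -[(5/8)·log₂(5/8) + (3/8)·log₂(3/8)]
  = 0.4238 + 0.5306
  = 0.9544 bits
H(V|U) = -Σ P(U,V)·log₂ P(V|U), where P(V|U) = P(U,V) / P(U)
  (U=0,V=0): P(V|U) = (3/8)/(5/8) = 3/5;  -(3/8)·log₂(3/5) = 0.2764
  (U=0,V=1): P(V|U) = (1/4)/(5/8) = 2/5;  -(1/4)·log₂(2/5) = 0.3305
  (U=1,V=0): P(V|U) = (1/8)/(3/8) = 1/3;  -(1/8)·log₂(1/3) = 0.1981
  (U=1,V=1): P(V|U) = (1/4)/(3/8) = 2/3;  -(1/4)·log₂(2/3) = 0.1462
H(V|U) = 0.2764 + 0.3305 + 0.1981 + 0.1462
  = 0.9512 bits
H(U) + H(V|U) = 0.9544 + 0.9512 = 1.9056 bits

Both sides equal 1.9056 bits, so the chain rule holds ✓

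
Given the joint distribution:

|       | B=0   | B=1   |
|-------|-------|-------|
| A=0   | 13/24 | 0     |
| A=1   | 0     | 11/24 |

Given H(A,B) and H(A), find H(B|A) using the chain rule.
From the chain rule: H(A,B) = H(A) + H(B|A)
Therefore: H(B|A) = H(A,B) - H(A)

H(A,B) = -[(13/24)·log₂(13/24) + (11/24)·log₂(11/24)]
  = 0.4791 + 0.5159
  = 0.9950 bits
Marginal P(A) (row sums):
  P(A=0) = 13/24 + 0 = 13/24
  P(A=1) = 0 + 11/24 = 11/24
H(A) = -[(13/24)·log₂(13/24) + (11/24)·log₂(11/24)]
  = 0.4791 + 0.5159
  = 0.9950 bits

H(B|A) = 0.9950 - 0.9950 = 0.0000 bits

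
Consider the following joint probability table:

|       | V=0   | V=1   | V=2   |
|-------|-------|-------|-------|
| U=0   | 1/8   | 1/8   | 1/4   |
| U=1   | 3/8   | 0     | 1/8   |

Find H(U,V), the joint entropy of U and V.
H(U,V) = -Σ P(U,V) log₂ P(U,V), summed over the non-zero cells:
H(U,V) = -[(1/8)·log₂(1/8) + (1/8)·log₂(1/8) + (1/4)·log₂(1/4) + (3/8)·log₂(3/8) + (1/8)·log₂(1/8)]
  = 0.3750 + 0.3750 + 0.5000 + 0.5306 + 0.3750
  = 2.1556 bits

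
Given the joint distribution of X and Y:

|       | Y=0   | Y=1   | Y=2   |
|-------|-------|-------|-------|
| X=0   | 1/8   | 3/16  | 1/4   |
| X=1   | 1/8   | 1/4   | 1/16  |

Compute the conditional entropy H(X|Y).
Marginal P(Y) (column sums):
  P(Y=0) = 1/8 + 1/8 = 1/4
  P(Y=1) = 3/16 + 1/4 = 7/16
  P(Y=2) = 1/4 + 1/16 = 5/16

H(X|Y) = -Σ P(X,Y)·log₂ P(X|Y), where P(X|Y) = P(X,Y) / P(Y)
  (X=0,Y=0): P(X|Y) = (1/8)/(1/4) = 1/2;  -(1/8)·log₂(1/2) = 0.1250
  (X=0,Y=1): P(X|Y) = (3/16)/(7/16) = 3/7;  -(3/16)·log₂(3/7) = 0.2292
  (X=0,Y=2): P(X|Y) = (1/4)/(5/16) = 4/5;  -(1/4)·log₂(4/5) = 0.0805
  (X=1,Y=0): P(X|Y) = (1/8)/(1/4) = 1/2;  -(1/8)·log₂(1/2) = 0.1250
  (X=1,Y=1): P(X|Y) = (1/4)/(7/16) = 4/7;  -(1/4)·log₂(4/7) = 0.2018
  (X=1,Y=2): P(X|Y) = (1/16)/(5/16) = 1/5;  -(1/16)·log₂(1/5) = 0.1451
H(X|Y) = 0.1250 + 0.2292 + 0.0805 + 0.1250 + 0.2018 + 0.1451
  = 0.9066 bits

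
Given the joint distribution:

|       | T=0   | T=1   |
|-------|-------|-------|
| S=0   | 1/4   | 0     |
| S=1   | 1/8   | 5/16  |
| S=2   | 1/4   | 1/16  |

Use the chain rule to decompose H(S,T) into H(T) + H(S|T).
By the chain rule: H(S,T) = H(T) + H(S|T)

Marginal P(T) (column sums):
  P(T=0) = 1/4 + 1/8 + 1/4 = 5/8
  P(T=1) = 0 + 5/16 + 1/16 = 3/8
H(T) = -[(5/8)·log₂(5/8) + (3/8)·log₂(3/8)]
  = 0.4238 + 0.5306
  = 0.9544 bits
H(S|T) = -Σ P(S,T)·log₂ P(S|T), where P(S|T) = P(S,T) / P(T)
  (cells with P(S,T) = 0 contribute 0)
  (S=0,T=0): P(S|T) = (1/4)/(5/8) = 2/5;  -(1/4)·log₂(2/5) = 0.3305
  (S=1,T=0): P(S|T) = (1/8)/(5/8) = 1/5;  -(1/8)·log₂(1/5) = 0.2902
  (S=1,T=1): P(S|T) = (5/16)/(3/8) = 5/6;  -(5/16)·log₂(5/6) = 0.0822
  (S=2,T=0): P(S|T) = (1/4)/(5/8) = 2/5;  -(1/4)·log₂(2/5) = 0.3305
  (S=2,T=1): P(S|T) = (1/16)/(3/8) = 1/6;  -(1/16)·log₂(1/6) = 0.1616
H(S|T) = 0.3305 + 0.2902 + 0.0822 + 0.3305 + 0.1616
  = 1.1950 bits

H(S,T) = H(T) + H(S|T) = 0.9544 + 1.1950 = 2.1494 bits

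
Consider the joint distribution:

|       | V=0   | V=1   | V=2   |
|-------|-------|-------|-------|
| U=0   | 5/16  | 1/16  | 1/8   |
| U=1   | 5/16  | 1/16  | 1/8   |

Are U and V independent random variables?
Marginal P(U) (row sums):
  P(U=0) = 5/16 + 1/16 + 1/8 = 1/2
  P(U=1) = 5/16 + 1/16 + 1/8 = 1/2
Marginal P(V) (column sums):
  P(V=0) = 5/16 + 5/16 = 5/8
  P(V=1) = 1/16 + 1/16 = 1/8
  P(V=2) = 1/8 + 1/8 = 1/4

U and V are independent iff P(U=i,V=j) = P(U=i)·P(V=j) for every cell.
  P(U=0)·P(V=0) = 1/2 × 5/8 = 5/16 = P(U=0,V=0) ✓
  P(U=0)·P(V=1) = 1/2 × 1/8 = 1/16 = P(U=0,V=1) ✓
  P(U=0)·P(V=2) = 1/2 × 1/4 = 1/8 = P(U=0,V=2) ✓
  P(U=1)·P(V=0) = 1/2 × 5/8 = 5/16 = P(U=1,V=0) ✓
  P(U=1)·P(V=1) = 1/2 × 1/8 = 1/16 = P(U=1,V=1) ✓
  P(U=1)·P(V=2) = 1/2 × 1/4 = 1/8 = P(U=1,V=2) ✓

Yes, U and V are independent: every cell factors, so I(U;V) = 0 bits.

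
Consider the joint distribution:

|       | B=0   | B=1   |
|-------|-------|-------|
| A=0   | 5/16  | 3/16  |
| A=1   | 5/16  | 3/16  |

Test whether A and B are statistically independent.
Marginal P(A) (row sums):
  P(A=0) = 5/16 + 3/16 = 1/2
  P(A=1) = 5/16 + 3/16 = 1/2
Marginal P(B) (column sums):
  P(B=0) = 5/16 + 5/16 = 5/8
  P(B=1) = 3/16 + 3/16 = 3/8

A and B are independent iff P(A=i,B=j) = P(A=i)·P(B=j) for every cell.
  P(A=0)·P(B=0) = 1/2 × 5/8 = 5/16 = P(A=0,B=0) ✓
  P(A=0)·P(B=1) = 1/2 × 3/8 = 3/16 = P(A=0,B=1) ✓
  P(A=1)·P(B=0) = 1/2 × 5/8 = 5/16 = P(A=1,B=0) ✓
  P(A=1)·P(B=1) = 1/2 × 3/8 = 3/16 = P(A=1,B=1) ✓

Yes, A and B are independent: every cell factors, so I(A;B) = 0 bits.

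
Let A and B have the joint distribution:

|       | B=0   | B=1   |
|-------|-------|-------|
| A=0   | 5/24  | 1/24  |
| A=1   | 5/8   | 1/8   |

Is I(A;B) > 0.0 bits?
Marginal P(A) (row sums):
  P(A=0) = 5/24 + 1/24 = 1/4
  P(A=1) = 5/8 + 1/8 = 3/4
Marginal P(B) (column sums):
  P(B=0) = 5/24 + 5/8 = 5/6
  P(B=1) = 1/24 + 1/8 = 1/6

H(A) = -[(1/4)·log₂(1/4) + (3/4)·log₂(3/4)]
  = 0.5000 + 0.3113
  = 0.8113 bits
H(B) = -[(5/6)·log₂(5/6) + (1/6)·log₂(1/6)]
  = 0.2192 + 0.4308
  = 0.6500 bits
H(A,B) = -[(5/24)·log₂(5/24) + (1/24)·log₂(1/24) + (5/8)·log₂(5/8) + (1/8)·log₂(1/8)]
  = 0.4715 + 0.1910 + 0.4238 + 0.3750
  = 1.4613 bits

I(A;B) = H(A) + H(B) - H(A,B)
  = 0.8113 + 0.6500 - 1.4613
  = 0.0000 bits

No. I(A;B) = 0.0000 bits, which is ≤ 0.0 bits.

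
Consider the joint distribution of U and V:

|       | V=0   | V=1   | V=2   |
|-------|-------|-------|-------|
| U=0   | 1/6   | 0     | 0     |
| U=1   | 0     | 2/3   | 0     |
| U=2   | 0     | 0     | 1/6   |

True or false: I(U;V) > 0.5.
Marginal P(U) (row sums):
  P(U=0) = 1/6 + 0 + 0 = 1/6
  P(U=1) = 0 + 2/3 + 0 = 2/3
  P(U=2) = 0 + 0 + 1/6 = 1/6
Marginal P(V) (column sums):
  P(V=0) = 1/6 + 0 + 0 = 1/6
  P(V=1) = 0 + 2/3 + 0 = 2/3
  P(V=2) = 0 + 0 + 1/6 = 1/6

H(U) = -[(1/6)·log₂(1/6) + (2/3)·log₂(2/3) + (1/6)·log₂(1/6)]
  = 0.4308 + 0.3900 + 0.4308
  = 1.2516 bits
H(V) = -[(1/6)·log₂(1/6) + (2/3)·log₂(2/3) + (1/6)·log₂(1/6)]
  = 0.4308 + 0.3900 + 0.4308
  = 1.2516 bits
H(U,V) = -[(1/6)·log₂(1/6) + (2/3)·log₂(2/3) + (1/6)·log₂(1/6)]
  = 0.4308 + 0.3900 + 0.4308
  = 1.2516 bits

I(U;V) = H(U) + H(V) - H(U,V)
  = 1.2516 + 1.2516 - 1.2516
  = 1.2516 bits

True. I(U;V) = 1.2516 bits, which is > 0.5 bits.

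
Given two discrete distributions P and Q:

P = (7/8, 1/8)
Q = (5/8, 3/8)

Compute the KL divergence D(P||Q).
D(P||Q) = Σ P(i) log₂(P(i)/Q(i))
  i=0: (7/8) × log₂((7/8)/(5/8)) = (7/8) × log₂(7/5) = 0.4247
  i=1: (1/8) × log₂((1/8)/(3/8)) = (1/8) × log₂(1/3) = -0.1981
D(P||Q) = 0.4247 - 0.1981
  = 0.2266 bits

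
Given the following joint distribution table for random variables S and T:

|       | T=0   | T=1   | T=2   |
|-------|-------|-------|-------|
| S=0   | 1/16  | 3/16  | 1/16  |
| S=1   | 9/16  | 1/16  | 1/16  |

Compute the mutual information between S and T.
Marginal P(S) (row sums):
  P(S=0) = 1/16 + 3/16 + 1/16 = 5/16
  P(S=1) = 9/16 + 1/16 + 1/16 = 11/16
Marginal P(T) (column sums):
  P(T=0) = 1/16 + 9/16 = 5/8
  P(T=1) = 3/16 + 1/16 = 1/4
  P(T=2) = 1/16 + 1/16 = 1/8

H(S) = -[(5/16)·log₂(5/16) + (11/16)·log₂(11/16)]
  = 0.5244 + 0.3716
  = 0.8960 bits
H(T) = -[(5/8)·log₂(5/8) + (1/4)·log₂(1/4) + (1/8)·log₂(1/8)]
  = 0.4238 + 0.5000 + 0.3750
  = 1.2988 bits
H(S,T) = -[(1/16)·log₂(1/16) + (3/16)·log₂(3/16) + (1/16)·log₂(1/16) + (9/16)·log₂(9/16) + (1/16)·log₂(1/16) + (1/16)·log₂(1/16)]
  = 0.2500 + 0.4528 + 0.2500 + 0.4669 + 0.2500 + 0.2500
  = 1.9197 bits

I(S;T) = H(S) + H(T) - H(S,T)
  = 0.8960 + 1.2988 - 1.9197
  = 0.2751 bits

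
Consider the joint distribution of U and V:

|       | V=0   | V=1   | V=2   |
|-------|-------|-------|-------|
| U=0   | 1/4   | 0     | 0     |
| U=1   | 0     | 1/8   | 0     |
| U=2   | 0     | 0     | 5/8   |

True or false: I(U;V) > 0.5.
Marginal P(U) (row sums):
  P(U=0) = 1/4 + 0 + 0 = 1/4
  P(U=1) = 0 + 1/8 + 0 = 1/8
  P(U=2) = 0 + 0 + 5/8 = 5/8
Marginal P(V) (column sums):
  P(V=0) = 1/4 + 0 + 0 = 1/4
  P(V=1) = 0 + 1/8 + 0 = 1/8
  P(V=2) = 0 + 0 + 5/8 = 5/8

H(U) = -[(1/4)·log₂(1/4) + (1/8)·log₂(1/8) + (5/8)·log₂(5/8)]
  = 0.5000 + 0.3750 + 0.4238
  = 1.2988 bits
H(V) = -[(1/4)·log₂(1/4) + (1/8)·log₂(1/8) + (5/8)·log₂(5/8)]
  = 0.5000 + 0.3750 + 0.4238
  = 1.2988 bits
H(U,V) = -[(1/4)·log₂(1/4) + (1/8)·log₂(1/8) + (5/8)·log₂(5/8)]
  = 0.5000 + 0.3750 + 0.4238
  = 1.2988 bits

I(U;V) = H(U) + H(V) - H(U,V)
  = 1.2988 + 1.2988 - 1.2988
  = 1.2988 bits

True. I(U;V) = 1.2988 bits, which is > 0.5 bits.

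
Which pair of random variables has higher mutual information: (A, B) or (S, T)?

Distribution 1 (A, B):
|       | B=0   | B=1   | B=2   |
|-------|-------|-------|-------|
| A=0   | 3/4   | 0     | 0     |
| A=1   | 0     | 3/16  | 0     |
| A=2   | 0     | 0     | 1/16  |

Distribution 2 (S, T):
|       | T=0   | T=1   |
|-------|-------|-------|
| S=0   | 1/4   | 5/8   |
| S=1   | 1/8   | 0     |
Distribution 1 (A, B):
Marginal P(A) (row sums):
  P(A=0) = 3/4 + 0 + 0 = 3/4
  P(A=1) = 0 + 3/16 + 0 = 3/16
  P(A=2) = 0 + 0 + 1/16 = 1/16
Marginal P(B) (column sums):
  P(B=0) = 3/4 + 0 + 0 = 3/4
  P(B=1) = 0 + 3/16 + 0 = 3/16
  P(B=2) = 0 + 0 + 1/16 = 1/16

H(A) = -[(3/4)·log₂(3/4) + (3/16)·log₂(3/16) + (1/16)·log₂(1/16)]
  = 0.3113 + 0.4528 + 0.2500
  = 1.0141 bits
H(B) = -[(3/4)·log₂(3/4) + (3/16)·log₂(3/16) + (1/16)·log₂(1/16)]
  = 0.3113 + 0.4528 + 0.2500
  = 1.0141 bits
H(A,B) = -[(3/4)·log₂(3/4) + (3/16)·log₂(3/16) + (1/16)·log₂(1/16)]
  = 0.3113 + 0.4528 + 0.2500
  = 1.0141 bits

I(A;B) = H(A) + H(B) - H(A,B)
  = 1.0141 + 1.0141 - 1.0141
  = 1.0141 bits

Distribution 2 (S, T):
Marginal P(S) (row sums):
  P(S=0) = 1/4 + 5/8 = 7/8
  P(S=1) = 1/8 + 0 = 1/8
Marginal P(T) (column sums):
  P(T=0) = 1/4 + 1/8 = 3/8
  P(T=1) = 5/8 + 0 = 5/8

H(S) = -[(7/8)·log₂(7/8) + (1/8)·log₂(1/8)]
  = 0.1686 + 0.3750
  = 0.5436 bits
H(T) = -[(3/8)·log₂(3/8) + (5/8)·log₂(5/8)]
  = 0.5306 + 0.4238
  = 0.9544 bits
H(S,T) = -[(1/4)·log₂(1/4) + (5/8)·log₂(5/8) + (1/8)·log₂(1/8)]
  = 0.5000 + 0.4238 + 0.3750
  = 1.2988 bits

I(S;T) = H(S) + H(T) - H(S,T)
  = 0.5436 + 0.9544 - 1.2988
  = 0.1992 bits

I(A;B) = 1.0141 bits > I(S;T) = 0.1992 bits, so (A, B) has the higher mutual information (stronger dependence).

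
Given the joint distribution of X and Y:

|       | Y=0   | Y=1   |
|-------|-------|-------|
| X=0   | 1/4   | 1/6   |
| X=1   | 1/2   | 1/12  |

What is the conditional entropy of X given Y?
Marginal P(Y) (column sums):
  P(Y=0) = 1/4 + 1/2 = 3/4
  P(Y=1) = 1/6 + 1/12 = 1/4

H(X|Y) = -Σ P(X,Y)·log₂ P(X|Y), where P(X|Y) = P(X,Y) / P(Y)
  (X=0,Y=0): P(X|Y) = (1/4)/(3/4) = 1/3;  -(1/4)·log₂(1/3) = 0.3962
  (X=0,Y=1): P(X|Y) = (1/6)/(1/4) = 2/3;  -(1/6)·log₂(2/3) = 0.0975
  (X=1,Y=0): P(X|Y) = (1/2)/(3/4) = 2/3;  -(1/2)·log₂(2/3) = 0.2925
  (X=1,Y=1): P(X|Y) = (1/12)/(1/4) = 1/3;  -(1/12)·log₂(1/3) = 0.1321
H(X|Y) = 0.3962 + 0.0975 + 0.2925 + 0.1321
  = 0.9183 bits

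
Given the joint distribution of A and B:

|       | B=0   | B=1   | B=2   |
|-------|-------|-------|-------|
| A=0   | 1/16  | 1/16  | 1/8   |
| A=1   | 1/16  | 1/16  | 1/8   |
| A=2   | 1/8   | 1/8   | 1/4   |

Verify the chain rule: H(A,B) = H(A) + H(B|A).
Left side:
H(A,B) = -[(1/16)·log₂(1/16) + (1/16)·log₂(1/16) + (1/8)·log₂(1/8) + (1/16)·log₂(1/16) + (1/16)·log₂(1/16) + (1/8)·log₂(1/8) + (1/8)·log₂(1/8) + (1/8)·log₂(1/8) + (1/4)·log₂(1/4)]
  = 0.2500 + 0.2500 + 0.3750 + 0.2500 + 0.2500 + 0.3750 + 0.3750 + 0.3750 + 0.5000
  = 3.0000 bits

Right side:
Marginal P(A) (row sums):
  P(A=0) = 1/16 + 1/16 + 1/8 = 1/4
  P(A=1) = 1/16 + 1/16 + 1/8 = 1/4
  P(A=2) = 1/8 + 1/8 + 1/4 = 1/2
H(A) = -[(1/4)·log₂(1/4) + (1/4)·log₂(1/4) + (1/2)·log₂(1/2)]
  = 0.5000 + 0.5000 + 0.5000
  = 1.5000 bits
H(B|A) = -Σ P(A,B)·log₂ P(B|A), where P(B|A) = P(A,B) / P(A)
  (A=0,B=0): P(B|A) = (1/16)/(1/4) = 1/4;  -(1/16)·log₂(1/4) = 0.1250
  (A=0,B=1): P(B|A) = (1/16)/(1/4) = 1/4;  -(1/16)·log₂(1/4) = 0.1250
  (A=0,B=2): P(B|A) = (1/8)/(1/4) = 1/2;  -(1/8)·log₂(1/2) = 0.1250
  (A=1,B=0): P(B|A) = (1/16)/(1/4) = 1/4;  -(1/16)·log₂(1/4) = 0.1250
  (A=1,B=1): P(B|A) = (1/16)/(1/4) = 1/4;  -(1/16)·log₂(1/4) = 0.1250
  (A=1,B=2): P(B|A) = (1/8)/(1/4) = 1/2;  -(1/8)·log₂(1/2) = 0.1250
  (A=2,B=0): P(B|A) = (1/8)/(1/2) = 1/4;  -(1/8)·log₂(1/4) = 0.2500
  (A=2,B=1): P(B|A) = (1/8)/(1/2) = 1/4;  -(1/8)·log₂(1/4) = 0.2500
  (A=2,B=2): P(B|A) = (1/4)/(1/2) = 1/2;  -(1/4)·log₂(1/2) = 0.2500
H(B|A) = 0.1250 + 0.1250 + 0.1250 + 0.1250 + 0.1250 + 0.1250 + 0.2500 + 0.2500 + 0.2500
  = 1.5000 bits
H(A) + H(B|A) = 1.5000 + 1.5000 = 3.0000 bits

Both sides equal 3.0000 bits, so the chain rule holds ✓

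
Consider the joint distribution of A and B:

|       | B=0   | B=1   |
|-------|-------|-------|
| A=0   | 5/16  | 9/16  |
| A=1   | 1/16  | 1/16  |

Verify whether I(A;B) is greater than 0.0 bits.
Marginal P(A) (row sums):
  P(A=0) = 5/16 + 9/16 = 7/8
  P(A=1) = 1/16 + 1/16 = 1/8
Marginal P(B) (column sums):
  P(B=0) = 5/16 + 1/16 = 3/8
  P(B=1) = 9/16 + 1/16 = 5/8

H(A) = -[(7/8)·log₂(7/8) + (1/8)·log₂(1/8)]
  = 0.1686 + 0.3750
  = 0.5436 bits
H(B) = -[(3/8)·log₂(3/8) + (5/8)·log₂(5/8)]
  = 0.5306 + 0.4238
  = 0.9544 bits
H(A,B) = -[(5/16)·log₂(5/16) + (9/16)·log₂(9/16) + (1/16)·log₂(1/16) + (1/16)·log₂(1/16)]
  = 0.5244 + 0.4669 + 0.2500 + 0.2500
  = 1.4913 bits

I(A;B) = H(A) + H(B) - H(A,B)
  = 0.5436 + 0.9544 - 1.4913
  = 0.0067 bits

Yes. I(A;B) = 0.0067 bits, which is > 0.0 bits.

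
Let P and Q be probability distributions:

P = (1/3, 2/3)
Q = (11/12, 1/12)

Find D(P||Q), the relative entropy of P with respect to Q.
D(P||Q) = Σ P(i) log₂(P(i)/Q(i))
  i=0: (1/3) × log₂((1/3)/(11/12)) = (1/3) × log₂(4/11) = -0.4865
  i=1: (2/3) × log₂((2/3)/(1/12)) = (2/3) × log₂(8) = 2.0000
D(P||Q) = -0.4865 + 2.0000
  = 1.5135 bits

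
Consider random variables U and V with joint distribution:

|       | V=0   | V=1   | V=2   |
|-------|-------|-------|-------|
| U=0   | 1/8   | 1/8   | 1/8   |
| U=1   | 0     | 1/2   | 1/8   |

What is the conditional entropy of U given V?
Marginal P(V) (column sums):
  P(V=0) = 1/8 + 0 = 1/8
  P(V=1) = 1/8 + 1/2 = 5/8
  P(V=2) = 1/8 + 1/8 = 1/4

H(U|V) = -Σ P(U,V)·log₂ P(U|V), where P(U|V) = P(U,V) / P(V)
  (cells with P(U,V) = 0 contribute 0)
  (U=0,V=0): P(U|V) = (1/8)/(1/8) = 1;  -(1/8)·log₂(1) = 0.0000
  (U=0,V=1): P(U|V) = (1/8)/(5/8) = 1/5;  -(1/8)·log₂(1/5) = 0.2902
  (U=0,V=2): P(U|V) = (1/8)/(1/4) = 1/2;  -(1/8)·log₂(1/2) = 0.1250
  (U=1,V=1): P(U|V) = (1/2)/(5/8) = 4/5;  -(1/2)·log₂(4/5) = 0.1610
  (U=1,V=2): P(U|V) = (1/8)/(1/4) = 1/2;  -(1/8)·log₂(1/2) = 0.1250
H(U|V) = 0.0000 + 0.2902 + 0.1250 + 0.1610 + 0.1250
  = 0.7012 bits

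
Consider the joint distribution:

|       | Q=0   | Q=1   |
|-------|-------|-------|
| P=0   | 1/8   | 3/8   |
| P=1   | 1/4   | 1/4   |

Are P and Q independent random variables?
Marginal P(P) (row sums):
  P(P=0) = 1/8 + 3/8 = 1/2
  P(P=1) = 1/4 + 1/4 = 1/2
Marginal P(Q) (column sums):
  P(Q=0) = 1/8 + 1/4 = 3/8
  P(Q=1) = 3/8 + 1/4 = 5/8

P and Q are independent iff P(P=i,Q=j) = P(P=i)·P(Q=j) for every cell.
  P(P=0)·P(Q=0) = 1/2 × 3/8 = 3/16, but P(P=0,Q=0) = 1/8 ✗

No, P and Q are not independent. Quantitatively, I(P;Q) > 0:

H(P) = -[(1/2)·log₂(1/2) + (1/2)·log₂(1/2)]
  = 0.5000 + 0.5000
  = 1.0000 bits
H(Q) = -[(3/8)·log₂(3/8) + (5/8)·log₂(5/8)]
  = 0.5306 + 0.4238
  = 0.9544 bits
H(P,Q) = -[(1/8)·log₂(1/8) + (3/8)·log₂(3/8) + (1/4)·log₂(1/4) + (1/4)·log₂(1/4)]
  = 0.3750 + 0.5306 + 0.5000 + 0.5000
  = 1.9056 bits
I(P;Q) = H(P) + H(Q) - H(P,Q) = 1.0000 + 0.9544 - 1.9056 = 0.0488 bits > 0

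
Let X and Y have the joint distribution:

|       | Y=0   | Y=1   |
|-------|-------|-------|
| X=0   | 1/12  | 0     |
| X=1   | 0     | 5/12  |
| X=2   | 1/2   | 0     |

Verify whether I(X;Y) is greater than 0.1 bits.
Marginal P(X) (row sums):
  P(X=0) = 1/12 + 0 = 1/12
  P(X=1) = 0 + 5/12 = 5/12
  P(X=2) = 1/2 + 0 = 1/2
Marginal P(Y) (column sums):
  P(Y=0) = 1/12 + 0 + 1/2 = 7/12
  P(Y=1) = 0 + 5/12 + 0 = 5/12

H(X) = -[(1/12)·log₂(1/12) + (5/12)·log₂(5/12) + (1/2)·log₂(1/2)]
  = 0.2987 + 0.5263 + 0.5000
  = 1.3250 bits
H(Y) = -[(7/12)·log₂(7/12) + (5/12)·log₂(5/12)]
  = 0.4536 + 0.5263
  = 0.9799 bits
H(X,Y) = -[(1/12)·log₂(1/12) + (5/12)·log₂(5/12) + (1/2)·log₂(1/2)]
  = 0.2987 + 0.5263 + 0.5000
  = 1.3250 bits

I(X;Y) = H(X) + H(Y) - H(X,Y)
  = 1.3250 + 0.9799 - 1.3250
  = 0.9799 bits

Yes. I(X;Y) = 0.9799 bits, which is > 0.1 bits.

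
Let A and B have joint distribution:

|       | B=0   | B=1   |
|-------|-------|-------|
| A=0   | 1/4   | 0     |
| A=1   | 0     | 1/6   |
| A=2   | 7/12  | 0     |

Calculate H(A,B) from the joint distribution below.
H(A,B) = -Σ P(A,B) log₂ P(A,B), summed over the non-zero cells:
H(A,B) = -[(1/4)·log₂(1/4) + (1/6)·log₂(1/6) + (7/12)·log₂(7/12)]
  = 0.5000 + 0.4308 + 0.4536
  = 1.3844 bits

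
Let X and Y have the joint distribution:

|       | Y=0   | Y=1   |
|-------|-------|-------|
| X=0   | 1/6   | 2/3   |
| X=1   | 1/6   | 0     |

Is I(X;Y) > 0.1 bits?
Marginal P(X) (row sums):
  P(X=0) = 1/6 + 2/3 = 5/6
  P(X=1) = 1/6 + 0 = 1/6
Marginal P(Y) (column sums):
  P(Y=0) = 1/6 + 1/6 = 1/3
  P(Y=1) = 2/3 + 0 = 2/3

H(X) = -[(5/6)·log₂(5/6) + (1/6)·log₂(1/6)]
  = 0.2192 + 0.4308
  = 0.6500 bits
H(Y) = -[(1/3)·log₂(1/3) + (2/3)·log₂(2/3)]
  = 0.5283 + 0.3900
  = 0.9183 bits
H(X,Y) = -[(1/6)·log₂(1/6) + (2/3)·log₂(2/3) + (1/6)·log₂(1/6)]
  = 0.4308 + 0.3900 + 0.4308
  = 1.2516 bits

I(X;Y) = H(X) + H(Y) - H(X,Y)
  = 0.6500 + 0.9183 - 1.2516
  = 0.3167 bits

Yes. I(X;Y) = 0.3167 bits, which is > 0.1 bits.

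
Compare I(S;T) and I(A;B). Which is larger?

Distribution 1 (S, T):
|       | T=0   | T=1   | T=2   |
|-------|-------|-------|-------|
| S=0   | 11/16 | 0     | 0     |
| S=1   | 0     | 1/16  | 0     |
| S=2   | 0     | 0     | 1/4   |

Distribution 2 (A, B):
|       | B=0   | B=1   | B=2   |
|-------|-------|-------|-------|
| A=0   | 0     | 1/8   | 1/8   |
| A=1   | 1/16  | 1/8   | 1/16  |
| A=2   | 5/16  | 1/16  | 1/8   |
Distribution 1 (S, T):
Marginal P(S) (row sums):
  P(S=0) = 11/16 + 0 + 0 = 11/16
  P(S=1) = 0 + 1/16 + 0 = 1/16
  P(S=2) = 0 + 0 + 1/4 = 1/4
Marginal P(T) (column sums):
  P(T=0) = 11/16 + 0 + 0 = 11/16
  P(T=1) = 0 + 1/16 + 0 = 1/16
  P(T=2) = 0 + 0 + 1/4 = 1/4

H(S) = -[(11/16)·log₂(11/16) + (1/16)·log₂(1/16) + (1/4)·log₂(1/4)]
  = 0.3716 + 0.2500 + 0.5000
  = 1.1216 bits
H(T) = -[(11/16)·log₂(11/16) + (1/16)·log₂(1/16) + (1/4)·log₂(1/4)]
  = 0.3716 + 0.2500 + 0.5000
  = 1.1216 bits
H(S,T) = -[(11/16)·log₂(11/16) + (1/16)·log₂(1/16) + (1/4)·log₂(1/4)]
  = 0.3716 + 0.2500 + 0.5000
  = 1.1216 bits

I(S;T) = H(S) + H(T) - H(S,T)
  = 1.1216 + 1.1216 - 1.1216
  = 1.1216 bits

Distribution 2 (A, B):
Marginal P(A) (row sums):
  P(A=0) = 0 + 1/8 + 1/8 = 1/4
  P(A=1) = 1/16 + 1/8 + 1/16 = 1/4
  P(A=2) = 5/16 + 1/16 + 1/8 = 1/2
Marginal P(B) (column sums):
  P(B=0) = 0 + 1/16 + 5/16 = 3/8
  P(B=1) = 1/8 + 1/8 + 1/16 = 5/16
  P(B=2) = 1/8 + 1/16 + 1/8 = 5/16

H(A) = -[(1/4)·log₂(1/4) + (1/4)·log₂(1/4) + (1/2)·log₂(1/2)]
  = 0.5000 + 0.5000 + 0.5000
  = 1.5000 bits
H(B) = -[(3/8)·log₂(3/8) + (5/16)·log₂(5/16) + (5/16)·log₂(5/16)]
  = 0.5306 + 0.5244 + 0.5244
  = 1.5794 bits
H(A,B) = -[(1/8)·log₂(1/8) + (1/8)·log₂(1/8) + (1/16)·log₂(1/16) + (1/8)·log₂(1/8) + (1/16)·log₂(1/16) + (5/16)·log₂(5/16) + (1/16)·log₂(1/16) + (1/8)·log₂(1/8)]
  = 0.3750 + 0.3750 + 0.2500 + 0.3750 + 0.2500 + 0.5244 + 0.2500 + 0.3750
  = 2.7744 bits

I(A;B) = H(A) + H(B) - H(A,B)
  = 1.5000 + 1.5794 - 2.7744
  = 0.3050 bits

I(S;T) = 1.1216 bits > I(A;B) = 0.3050 bits, so (S, T) has the higher mutual information (stronger dependence).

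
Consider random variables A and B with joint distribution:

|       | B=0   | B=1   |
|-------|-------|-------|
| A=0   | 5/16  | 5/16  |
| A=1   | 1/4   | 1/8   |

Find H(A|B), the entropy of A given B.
Marginal P(B) (column sums):
  P(B=0) = 5/16 + 1/4 = 9/16
  P(B=1) = 5/16 + 1/8 = 7/16

H(A|B) = -Σ P(A,B)·log₂ P(A|B), where P(A|B) = P(A,B) / P(B)
  (A=0,B=0): P(A|B) = (5/16)/(9/16) = 5/9;  -(5/16)·log₂(5/9) = 0.2650
  (A=0,B=1): P(A|B) = (5/16)/(7/16) = 5/7;  -(5/16)·log₂(5/7) = 0.1517
  (A=1,B=0): P(A|B) = (1/4)/(9/16) = 4/9;  -(1/4)·log₂(4/9) = 0.2925
  (A=1,B=1): P(A|B) = (1/8)/(7/16) = 2/7;  -(1/8)·log₂(2/7) = 0.2259
H(A|B) = 0.2650 + 0.1517 + 0.2925 + 0.2259
  = 0.9351 bits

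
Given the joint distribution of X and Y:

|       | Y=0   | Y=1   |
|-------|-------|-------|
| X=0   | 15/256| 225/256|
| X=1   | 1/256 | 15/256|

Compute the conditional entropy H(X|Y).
Marginal P(Y) (column sums):
  P(Y=0) = 15/256 + 1/256 = 1/16
  P(Y=1) = 225/256 + 15/256 = 15/16

H(X|Y) = -Σ P(X,Y)·log₂ P(X|Y), where P(X|Y) = P(X,Y) / P(Y)
  (X=0,Y=0): P(X|Y) = (15/256)/(1/16) = 15/16;  -(15/256)·log₂(15/16) = 0.0055
  (X=0,Y=1): P(X|Y) = (225/256)/(15/16) = 15/16;  -(225/256)·log₂(15/16) = 0.0818
  (X=1,Y=0): P(X|Y) = (1/256)/(1/16) = 1/16;  -(1/256)·log₂(1/16) = 0.0156
  (X=1,Y=1): P(X|Y) = (15/256)/(15/16) = 1/16;  -(15/256)·log₂(1/16) = 0.2344
H(X|Y) = 0.0055 + 0.0818 + 0.0156 + 0.2344
  = 0.3373 bits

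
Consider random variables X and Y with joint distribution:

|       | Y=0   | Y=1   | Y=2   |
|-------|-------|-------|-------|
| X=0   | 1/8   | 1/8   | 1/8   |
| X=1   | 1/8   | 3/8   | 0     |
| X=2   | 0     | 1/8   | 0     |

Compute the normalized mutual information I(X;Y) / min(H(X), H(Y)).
Marginal P(X) (row sums):
  P(X=0) = 1/8 + 1/8 + 1/8 = 3/8
  P(X=1) = 1/8 + 3/8 + 0 = 1/2
  P(X=2) = 0 + 1/8 + 0 = 1/8
Marginal P(Y) (column sums):
  P(Y=0) = 1/8 + 1/8 + 0 = 1/4
  P(Y=1) = 1/8 + 3/8 + 1/8 = 5/8
  P(Y=2) = 1/8 + 0 + 0 = 1/8

H(X) = -[(3/8)·log₂(3/8) + (1/2)·log₂(1/2) + (1/8)·log₂(1/8)]
  = 0.5306 + 0.5000 + 0.3750
  = 1.4056 bits
H(Y) = -[(1/4)·log₂(1/4) + (5/8)·log₂(5/8) + (1/8)·log₂(1/8)]
  = 0.5000 + 0.4238 + 0.3750
  = 1.2988 bits
H(X,Y) = -[(1/8)·log₂(1/8) + (1/8)·log₂(1/8) + (1/8)·log₂(1/8) + (1/8)·log₂(1/8) + (3/8)·log₂(3/8) + (1/8)·log₂(1/8)]
  = 0.3750 + 0.3750 + 0.3750 + 0.3750 + 0.5306 + 0.3750
  = 2.4056 bits

I(X;Y) = H(X) + H(Y) - H(X,Y)
  = 1.4056 + 1.2988 - 2.4056
  = 0.2988 bits

min(H(X), H(Y)) = min(1.4056, 1.2988) = 1.2988 bits
Normalized MI = 0.2988 / 1.2988 = 0.2301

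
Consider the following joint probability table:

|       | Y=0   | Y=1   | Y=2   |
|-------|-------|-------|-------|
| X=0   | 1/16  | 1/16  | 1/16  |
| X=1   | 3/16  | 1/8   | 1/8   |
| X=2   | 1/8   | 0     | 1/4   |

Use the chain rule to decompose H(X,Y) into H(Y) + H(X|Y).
By the chain rule: H(X,Y) = H(Y) + H(X|Y)

Marginal P(Y) (column sums):
  P(Y=0) = 1/16 + 3/16 + 1/8 = 3/8
  P(Y=1) = 1/16 + 1/8 + 0 = 3/16
  P(Y=2) = 1/16 + 1/8 + 1/4 = 7/16
H(Y) = -[(3/8)·log₂(3/8) + (3/16)·log₂(3/16) + (7/16)·log₂(7/16)]
  = 0.5306 + 0.4528 + 0.5218
  = 1.5052 bits
H(X|Y) = -Σ P(X,Y)·log₂ P(X|Y), where P(X|Y) = P(X,Y) / P(Y)
  (cells with P(X,Y) = 0 contribute 0)
  (X=0,Y=0): P(X|Y) = (1/16)/(3/8) = 1/6;  -(1/16)·log₂(1/6) = 0.1616
  (X=0,Y=1): P(X|Y) = (1/16)/(3/16) = 1/3;  -(1/16)·log₂(1/3) = 0.0991
  (X=0,Y=2): P(X|Y) = (1/16)/(7/16) = 1/7;  -(1/16)·log₂(1/7) = 0.1755
  (X=1,Y=0): P(X|Y) = (3/16)/(3/8) = 1/2;  -(3/16)·log₂(1/2) = 0.1875
  (X=1,Y=1): P(X|Y) = (1/8)/(3/16) = 2/3;  -(1/8)·log₂(2/3) = 0.0731
  (X=1,Y=2): P(X|Y) = (1/8)/(7/16) = 2/7;  -(1/8)·log₂(2/7) = 0.2259
  (X=2,Y=0): P(X|Y) = (1/8)/(3/8) = 1/3;  -(1/8)·log₂(1/3) = 0.1981
  (X=2,Y=2): P(X|Y) = (1/4)/(7/16) = 4/7;  -(1/4)·log₂(4/7) = 0.2018
H(X|Y) = 0.1616 + 0.0991 + 0.1755 + 0.1875 + 0.0731 + 0.2259 + 0.1981 + 0.2018
  = 1.3226 bits

H(X,Y) = H(Y) + H(X|Y) = 1.5052 + 1.3226 = 2.8278 bits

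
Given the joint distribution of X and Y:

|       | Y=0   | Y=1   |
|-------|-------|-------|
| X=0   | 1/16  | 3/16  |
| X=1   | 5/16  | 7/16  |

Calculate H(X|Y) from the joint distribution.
Marginal P(Y) (column sums):
  P(Y=0) = 1/16 + 5/16 = 3/8
  P(Y=1) = 3/16 + 7/16 = 5/8

H(X|Y) = -Σ P(X,Y)·log₂ P(X|Y), where P(X|Y) = P(X,Y) / P(Y)
  (X=0,Y=0): P(X|Y) = (1/16)/(3/8) = 1/6;  -(1/16)·log₂(1/6) = 0.1616
  (X=0,Y=1): P(X|Y) = (3/16)/(5/8) = 3/10;  -(3/16)·log₂(3/10) = 0.3257
  (X=1,Y=0): P(X|Y) = (5/16)/(3/8) = 5/6;  -(5/16)·log₂(5/6) = 0.0822
  (X=1,Y=1): P(X|Y) = (7/16)/(5/8) = 7/10;  -(7/16)·log₂(7/10) = 0.2251
H(X|Y) = 0.1616 + 0.3257 + 0.0822 + 0.2251
  = 0.7946 bits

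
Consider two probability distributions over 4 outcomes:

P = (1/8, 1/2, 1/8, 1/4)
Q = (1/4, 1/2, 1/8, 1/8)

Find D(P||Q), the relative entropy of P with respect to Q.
D(P||Q) = Σ P(i) log₂(P(i)/Q(i))
  i=0: (1/8) × log₂((1/8)/(1/4)) = (1/8) × log₂(1/2) = -0.1250
  i=1: (1/2) × log₂((1/2)/(1/2)) = (1/2) × log₂(1) = 0.0000
  i=2: (1/8) × log₂((1/8)/(1/8)) = (1/8) × log₂(1) = 0.0000
  i=3: (1/4) × log₂((1/4)/(1/8)) = (1/4) × log₂(2) = 0.2500
D(P||Q) = -0.1250 + 0.0000 + 0.0000 + 0.2500
  = 0.1250 bits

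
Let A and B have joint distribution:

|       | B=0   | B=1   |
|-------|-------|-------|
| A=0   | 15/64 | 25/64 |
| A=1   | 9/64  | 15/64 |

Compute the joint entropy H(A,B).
H(A,B) = -Σ P(A,B) log₂ P(A,B), summed over the non-zero cells:
H(A,B) = -[(15/64)·log₂(15/64) + (25/64)·log₂(25/64) + (9/64)·log₂(9/64) + (15/64)·log₂(15/64)]
  = 0.4906 + 0.5297 + 0.3980 + 0.4906
  = 1.9089 bits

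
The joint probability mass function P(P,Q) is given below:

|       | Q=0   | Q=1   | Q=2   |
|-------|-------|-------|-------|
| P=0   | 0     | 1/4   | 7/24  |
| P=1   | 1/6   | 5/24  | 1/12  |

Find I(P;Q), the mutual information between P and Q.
Marginal P(P) (row sums):
  P(P=0) = 0 + 1/4 + 7/24 = 13/24
  P(P=1) = 1/6 + 5/24 + 1/12 = 11/24
Marginal P(Q) (column sums):
  P(Q=0) = 0 + 1/6 = 1/6
  P(Q=1) = 1/4 + 5/24 = 11/24
  P(Q=2) = 7/24 + 1/12 = 3/8

H(P) = -[(13/24)·log₂(13/24) + (11/24)·log₂(11/24)]
  = 0.4791 + 0.5159
  = 0.9950 bits
H(Q) = -[(1/6)·log₂(1/6) + (11/24)·log₂(11/24) + (3/8)·log₂(3/8)]
  = 0.4308 + 0.5159 + 0.5306
  = 1.4773 bits
H(P,Q) = -[(1/4)·log₂(1/4) + (7/24)·log₂(7/24) + (1/6)·log₂(1/6) + (5/24)·log₂(5/24) + (1/12)·log₂(1/12)]
  = 0.5000 + 0.5185 + 0.4308 + 0.4715 + 0.2987
  = 2.2195 bits

I(P;Q) = H(P) + H(Q) - H(P,Q)
  = 0.9950 + 1.4773 - 2.2195
  = 0.2528 bits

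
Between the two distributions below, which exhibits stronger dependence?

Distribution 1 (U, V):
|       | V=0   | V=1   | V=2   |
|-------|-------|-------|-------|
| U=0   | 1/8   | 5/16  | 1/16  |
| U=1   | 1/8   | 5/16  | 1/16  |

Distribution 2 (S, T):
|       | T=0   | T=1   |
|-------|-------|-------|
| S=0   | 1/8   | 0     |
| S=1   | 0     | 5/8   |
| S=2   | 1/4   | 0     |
Distribution 1 (U, V):
Marginal P(U) (row sums):
  P(U=0) = 1/8 + 5/16 + 1/16 = 1/2
  P(U=1) = 1/8 + 5/16 + 1/16 = 1/2
Marginal P(V) (column sums):
  P(V=0) = 1/8 + 1/8 = 1/4
  P(V=1) = 5/16 + 5/16 = 5/8
  P(V=2) = 1/16 + 1/16 = 1/8

H(U) = -[(1/2)·log₂(1/2) + (1/2)·log₂(1/2)]
  = 0.5000 + 0.5000
  = 1.0000 bits
H(V) = -[(1/4)·log₂(1/4) + (5/8)·log₂(5/8) + (1/8)·log₂(1/8)]
  = 0.5000 + 0.4238 + 0.3750
  = 1.2988 bits
H(U,V) = -[(1/8)·log₂(1/8) + (5/16)·log₂(5/16) + (1/16)·log₂(1/16) + (1/8)·log₂(1/8) + (5/16)·log₂(5/16) + (1/16)·log₂(1/16)]
  = 0.3750 + 0.5244 + 0.2500 + 0.3750 + 0.5244 + 0.2500
  = 2.2988 bits

I(U;V) = H(U) + H(V) - H(U,V)
  = 1.0000 + 1.2988 - 2.2988
  = 0.0000 bits

Distribution 2 (S, T):
Marginal P(S) (row sums):
  P(S=0) = 1/8 + 0 = 1/8
  P(S=1) = 0 + 5/8 = 5/8
  P(S=2) = 1/4 + 0 = 1/4
Marginal P(T) (column sums):
  P(T=0) = 1/8 + 0 + 1/4 = 3/8
  P(T=1) = 0 + 5/8 + 0 = 5/8

H(S) = -[(1/8)·log₂(1/8) + (5/8)·log₂(5/8) + (1/4)·log₂(1/4)]
  = 0.3750 + 0.4238 + 0.5000
  = 1.2988 bits
H(T) = -[(3/8)·log₂(3/8) + (5/8)·log₂(5/8)]
  = 0.5306 + 0.4238
  = 0.9544 bits
H(S,T) = -[(1/8)·log₂(1/8) + (5/8)·log₂(5/8) + (1/4)·log₂(1/4)]
  = 0.3750 + 0.4238 + 0.5000
  = 1.2988 bits

I(S;T) = H(S) + H(T) - H(S,T)
  = 1.2988 + 0.9544 - 1.2988
  = 0.9544 bits

I(S;T) = 0.9544 bits > I(U;V) = 0.0000 bits, so (S, T) has the higher mutual information (stronger dependence).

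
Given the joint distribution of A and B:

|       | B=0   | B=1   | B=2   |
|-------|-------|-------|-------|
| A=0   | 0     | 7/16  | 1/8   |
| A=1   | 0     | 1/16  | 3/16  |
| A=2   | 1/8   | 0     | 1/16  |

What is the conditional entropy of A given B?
Marginal P(B) (column sums):
  P(B=0) = 0 + 0 + 1/8 = 1/8
  P(B=1) = 7/16 + 1/16 + 0 = 1/2
  P(B=2) = 1/8 + 3/16 + 1/16 = 3/8

H(A|B) = -Σ P(A,B)·log₂ P(A|B), where P(A|B) = P(A,B) / P(B)
  (cells with P(A,B) = 0 contribute 0)
  (A=0,B=1): P(A|B) = (7/16)/(1/2) = 7/8;  -(7/16)·log₂(7/8) = 0.0843
  (A=0,B=2): P(A|B) = (1/8)/(3/8) = 1/3;  -(1/8)·log₂(1/3) = 0.1981
  (A=1,B=1): P(A|B) = (1/16)/(1/2) = 1/8;  -(1/16)·log₂(1/8) = 0.1875
  (A=1,B=2): P(A|B) = (3/16)/(3/8) = 1/2;  -(3/16)·log₂(1/2) = 0.1875
  (A=2,B=0): P(A|B) = (1/8)/(1/8) = 1;  -(1/8)·log₂(1) = 0.0000
  (A=2,B=2): P(A|B) = (1/16)/(3/8) = 1/6;  -(1/16)·log₂(1/6) = 0.1616
H(A|B) = 0.0843 + 0.1981 + 0.1875 + 0.1875 + 0.0000 + 0.1616
  = 0.8190 bits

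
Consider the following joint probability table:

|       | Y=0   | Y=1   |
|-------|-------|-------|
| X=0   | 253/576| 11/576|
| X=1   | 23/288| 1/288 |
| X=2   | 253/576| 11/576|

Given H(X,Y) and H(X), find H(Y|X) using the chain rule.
From the chain rule: H(X,Y) = H(X) + H(Y|X)
Therefore: H(Y|X) = H(X,Y) - H(X)

H(X,Y) = -[(253/576)·log₂(253/576) + (11/576)·log₂(11/576) + (23/288)·log₂(23/288) + (1/288)·log₂(1/288) + (253/576)·log₂(253/576) + (11/576)·log₂(11/576)]
  = 0.5213 + 0.1091 + 0.2912 + 0.0284 + 0.5213 + 0.1091
  = 1.5804 bits
Marginal P(X) (row sums):
  P(X=0) = 253/576 + 11/576 = 11/24
  P(X=1) = 23/288 + 1/288 = 1/12
  P(X=2) = 253/576 + 11/576 = 11/24
H(X) = -[(11/24)·log₂(11/24) + (1/12)·log₂(1/12) + (11/24)·log₂(11/24)]
  = 0.5159 + 0.2987 + 0.5159
  = 1.3305 bits

H(Y|X) = 1.5804 - 1.3305 = 0.2499 bits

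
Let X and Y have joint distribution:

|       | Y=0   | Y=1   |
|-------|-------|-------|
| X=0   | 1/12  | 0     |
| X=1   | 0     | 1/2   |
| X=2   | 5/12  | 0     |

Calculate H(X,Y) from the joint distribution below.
H(X,Y) = -Σ P(X,Y) log₂ P(X,Y), summed over the non-zero cells:
H(X,Y) = -[(1/12)·log₂(1/12) + (1/2)·log₂(1/2) + (5/12)·log₂(5/12)]
  = 0.2987 + 0.5000 + 0.5263
  = 1.3250 bits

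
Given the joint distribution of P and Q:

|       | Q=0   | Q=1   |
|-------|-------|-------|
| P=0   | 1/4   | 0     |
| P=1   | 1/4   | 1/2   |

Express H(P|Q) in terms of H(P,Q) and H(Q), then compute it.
H(P|Q) = H(P,Q) - H(Q)

Marginal P(Q) (column sums):
  P(Q=0) = 1/4 + 1/4 = 1/2
  P(Q=1) = 0 + 1/2 = 1/2

H(P,Q) = -[(1/4)·log₂(1/4) + (1/4)·log₂(1/4) + (1/2)·log₂(1/2)]
  = 0.5000 + 0.5000 + 0.5000
  = 1.5000 bits
H(Q) = -[(1/2)·log₂(1/2) + (1/2)·log₂(1/2)]
  = 0.5000 + 0.5000
  = 1.0000 bits

H(P|Q) = 1.5000 - 1.0000 = 0.5000 bits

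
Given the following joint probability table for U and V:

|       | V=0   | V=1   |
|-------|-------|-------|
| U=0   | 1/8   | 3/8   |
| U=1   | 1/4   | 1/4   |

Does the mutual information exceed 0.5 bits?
Marginal P(U) (row sums):
  P(U=0) = 1/8 + 3/8 = 1/2
  P(U=1) = 1/4 + 1/4 = 1/2
Marginal P(V) (column sums):
  P(V=0) = 1/8 + 1/4 = 3/8
  P(V=1) = 3/8 + 1/4 = 5/8

H(U) = -[(1/2)·log₂(1/2) + (1/2)·log₂(1/2)]
  = 0.5000 + 0.5000
  = 1.0000 bits
H(V) = -[(3/8)·log₂(3/8) + (5/8)·log₂(5/8)]
  = 0.5306 + 0.4238
  = 0.9544 bits
H(U,V) = -[(1/8)·log₂(1/8) + (3/8)·log₂(3/8) + (1/4)·log₂(1/4) + (1/4)·log₂(1/4)]
  = 0.3750 + 0.5306 + 0.5000 + 0.5000
  = 1.9056 bits

I(U;V) = H(U) + H(V) - H(U,V)
  = 1.0000 + 0.9544 - 1.9056
  = 0.0488 bits

No. I(U;V) = 0.0488 bits, which is ≤ 0.5 bits.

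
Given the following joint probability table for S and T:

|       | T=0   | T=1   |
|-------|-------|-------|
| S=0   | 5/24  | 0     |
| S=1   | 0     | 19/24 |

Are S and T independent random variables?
Marginal P(S) (row sums):
  P(S=0) = 5/24 + 0 = 5/24
  P(S=1) = 0 + 19/24 = 19/24
Marginal P(T) (column sums):
  P(T=0) = 5/24 + 0 = 5/24
  P(T=1) = 0 + 19/24 = 19/24

S and T are independent iff P(S=i,T=j) = P(S=i)·P(T=j) for every cell.
  P(S=0)·P(T=0) = 5/24 × 5/24 = 25/576, but P(S=0,T=0) = 5/24 ✗

No, S and T are not independent. Quantitatively, I(S;T) > 0:

H(S) = -[(5/24)·log₂(5/24) + (19/24)·log₂(19/24)]
  = 0.4715 + 0.2668
  = 0.7383 bits
H(T) = -[(5/24)·log₂(5/24) + (19/24)·log₂(19/24)]
  = 0.4715 + 0.2668
  = 0.7383 bits
H(S,T) = -[(5/24)·log₂(5/24) + (19/24)·log₂(19/24)]
  = 0.4715 + 0.2668
  = 0.7383 bits
I(S;T) = H(S) + H(T) - H(S,T) = 0.7383 + 0.7383 - 0.7383 = 0.7383 bits > 0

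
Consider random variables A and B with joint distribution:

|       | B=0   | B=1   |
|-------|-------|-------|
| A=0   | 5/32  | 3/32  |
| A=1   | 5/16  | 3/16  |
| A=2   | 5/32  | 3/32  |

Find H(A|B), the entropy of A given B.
Marginal P(B) (column sums):
  P(B=0) = 5/32 + 5/16 + 5/32 = 5/8
  P(B=1) = 3/32 + 3/16 + 3/32 = 3/8

H(A|B) = -Σ P(A,B)·log₂ P(A|B), where P(A|B) = P(A,B) / P(B)
  (A=0,B=0): P(A|B) = (5/32)/(5/8) = 1/4;  -(5/32)·log₂(1/4) = 0.3125
  (A=0,B=1): P(A|B) = (3/32)/(3/8) = 1/4;  -(3/32)·log₂(1/4) = 0.1875
  (A=1,B=0): P(A|B) = (5/16)/(5/8) = 1/2;  -(5/16)·log₂(1/2) = 0.3125
  (A=1,B=1): P(A|B) = (3/16)/(3/8) = 1/2;  -(3/16)·log₂(1/2) = 0.1875
  (A=2,B=0): P(A|B) = (5/32)/(5/8) = 1/4;  -(5/32)·log₂(1/4) = 0.3125
  (A=2,B=1): P(A|B) = (3/32)/(3/8) = 1/4;  -(3/32)·log₂(1/4) = 0.1875
H(A|B) = 0.3125 + 0.1875 + 0.3125 + 0.1875 + 0.3125 + 0.1875
  = 1.5000 bits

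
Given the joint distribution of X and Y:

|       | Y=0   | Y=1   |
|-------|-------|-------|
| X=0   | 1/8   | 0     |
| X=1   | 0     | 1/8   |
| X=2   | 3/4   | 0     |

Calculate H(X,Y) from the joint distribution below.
H(X,Y) = -Σ P(X,Y) log₂ P(X,Y), summed over the non-zero cells:
H(X,Y) = -[(1/8)·log₂(1/8) + (1/8)·log₂(1/8) + (3/4)·log₂(3/4)]
  = 0.3750 + 0.3750 + 0.3113
  = 1.0613 bits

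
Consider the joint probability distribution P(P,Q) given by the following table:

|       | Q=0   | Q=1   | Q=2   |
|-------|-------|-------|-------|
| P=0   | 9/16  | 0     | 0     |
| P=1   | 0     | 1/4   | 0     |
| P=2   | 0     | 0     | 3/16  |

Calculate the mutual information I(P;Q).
Marginal P(P) (row sums):
  P(P=0) = 9/16 + 0 + 0 = 9/16
  P(P=1) = 0 + 1/4 + 0 = 1/4
  P(P=2) = 0 + 0 + 3/16 = 3/16
Marginal P(Q) (column sums):
  P(Q=0) = 9/16 + 0 + 0 = 9/16
  P(Q=1) = 0 + 1/4 + 0 = 1/4
  P(Q=2) = 0 + 0 + 3/16 = 3/16

H(P) = -[(9/16)·log₂(9/16) + (1/4)·log₂(1/4) + (3/16)·log₂(3/16)]
  = 0.4669 + 0.5000 + 0.4528
  = 1.4197 bits
H(Q) = -[(9/16)·log₂(9/16) + (1/4)·log₂(1/4) + (3/16)·log₂(3/16)]
  = 0.4669 + 0.5000 + 0.4528
  = 1.4197 bits
H(P,Q) = -[(9/16)·log₂(9/16) + (1/4)·log₂(1/4) + (3/16)·log₂(3/16)]
  = 0.4669 + 0.5000 + 0.4528
  = 1.4197 bits

I(P;Q) = H(P) + H(Q) - H(P,Q)
  = 1.4197 + 1.4197 - 1.4197
  = 1.4197 bits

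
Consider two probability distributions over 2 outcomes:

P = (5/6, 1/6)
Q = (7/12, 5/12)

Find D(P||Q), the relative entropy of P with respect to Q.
D(P||Q) = Σ P(i) log₂(P(i)/Q(i))
  i=0: (5/6) × log₂((5/6)/(7/12)) = (5/6) × log₂(10/7) = 0.4288
  i=1: (1/6) × log₂((1/6)/(5/12)) = (1/6) × log₂(2/5) = -0.2203
D(P||Q) = 0.4288 - 0.2203
  = 0.2085 bits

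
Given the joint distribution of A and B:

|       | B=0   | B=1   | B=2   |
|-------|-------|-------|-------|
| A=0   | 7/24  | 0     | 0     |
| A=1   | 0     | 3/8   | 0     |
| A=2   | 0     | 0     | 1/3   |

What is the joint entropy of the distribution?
H(A,B) = -Σ P(A,B) log₂ P(A,B), summed over the non-zero cells:
H(A,B) = -[(7/24)·log₂(7/24) + (3/8)·log₂(3/8) + (1/3)·log₂(1/3)]
  = 0.5185 + 0.5306 + 0.5283
  = 1.5774 bits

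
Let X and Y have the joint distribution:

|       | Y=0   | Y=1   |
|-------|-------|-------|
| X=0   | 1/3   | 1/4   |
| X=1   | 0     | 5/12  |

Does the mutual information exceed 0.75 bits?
Marginal P(X) (row sums):
  P(X=0) = 1/3 + 1/4 = 7/12
  P(X=1) = 0 + 5/12 = 5/12
Marginal P(Y) (column sums):
  P(Y=0) = 1/3 + 0 = 1/3
  P(Y=1) = 1/4 + 5/12 = 2/3

H(X) = -[(7/12)·log₂(7/12) + (5/12)·log₂(5/12)]
  = 0.4536 + 0.5263
  = 0.9799 bits
H(Y) = -[(1/3)·log₂(1/3) + (2/3)·log₂(2/3)]
  = 0.5283 + 0.3900
  = 0.9183 bits
H(X,Y) = -[(1/3)·log₂(1/3) + (1/4)·log₂(1/4) + (5/12)·log₂(5/12)]
  = 0.5283 + 0.5000 + 0.5263
  = 1.5546 bits

I(X;Y) = H(X) + H(Y) - H(X,Y)
  = 0.9799 + 0.9183 - 1.5546
  = 0.3436 bits

No. I(X;Y) = 0.3436 bits, which is ≤ 0.75 bits.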